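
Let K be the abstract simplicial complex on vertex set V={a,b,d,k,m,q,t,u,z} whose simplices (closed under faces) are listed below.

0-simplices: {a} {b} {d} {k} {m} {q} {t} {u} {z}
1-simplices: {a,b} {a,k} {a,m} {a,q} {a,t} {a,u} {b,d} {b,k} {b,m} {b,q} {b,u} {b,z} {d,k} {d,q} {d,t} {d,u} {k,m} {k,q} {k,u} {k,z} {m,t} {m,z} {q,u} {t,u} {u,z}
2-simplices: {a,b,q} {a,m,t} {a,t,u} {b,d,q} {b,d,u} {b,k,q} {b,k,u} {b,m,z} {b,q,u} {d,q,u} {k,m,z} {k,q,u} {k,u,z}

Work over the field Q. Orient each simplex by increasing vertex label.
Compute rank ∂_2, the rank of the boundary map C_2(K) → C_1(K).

n_0=9 n_1=25 n_2=13  [Q]
∂1: piv[ab,ak,am,aq,at,au,bd,bz] rk=8  ker:bk,bm,bq,bu,dk,dq,dt,du,km,kq,ku,kz,mt,mz,qu,tu,uz
∂2: piv[abq,amt,atu,bdq,bdu,bkq,bku,bmz,bqu,kmz,kuz] rk=11  ker:dqu,kqu
rk∂_2=11

rank∂_2=11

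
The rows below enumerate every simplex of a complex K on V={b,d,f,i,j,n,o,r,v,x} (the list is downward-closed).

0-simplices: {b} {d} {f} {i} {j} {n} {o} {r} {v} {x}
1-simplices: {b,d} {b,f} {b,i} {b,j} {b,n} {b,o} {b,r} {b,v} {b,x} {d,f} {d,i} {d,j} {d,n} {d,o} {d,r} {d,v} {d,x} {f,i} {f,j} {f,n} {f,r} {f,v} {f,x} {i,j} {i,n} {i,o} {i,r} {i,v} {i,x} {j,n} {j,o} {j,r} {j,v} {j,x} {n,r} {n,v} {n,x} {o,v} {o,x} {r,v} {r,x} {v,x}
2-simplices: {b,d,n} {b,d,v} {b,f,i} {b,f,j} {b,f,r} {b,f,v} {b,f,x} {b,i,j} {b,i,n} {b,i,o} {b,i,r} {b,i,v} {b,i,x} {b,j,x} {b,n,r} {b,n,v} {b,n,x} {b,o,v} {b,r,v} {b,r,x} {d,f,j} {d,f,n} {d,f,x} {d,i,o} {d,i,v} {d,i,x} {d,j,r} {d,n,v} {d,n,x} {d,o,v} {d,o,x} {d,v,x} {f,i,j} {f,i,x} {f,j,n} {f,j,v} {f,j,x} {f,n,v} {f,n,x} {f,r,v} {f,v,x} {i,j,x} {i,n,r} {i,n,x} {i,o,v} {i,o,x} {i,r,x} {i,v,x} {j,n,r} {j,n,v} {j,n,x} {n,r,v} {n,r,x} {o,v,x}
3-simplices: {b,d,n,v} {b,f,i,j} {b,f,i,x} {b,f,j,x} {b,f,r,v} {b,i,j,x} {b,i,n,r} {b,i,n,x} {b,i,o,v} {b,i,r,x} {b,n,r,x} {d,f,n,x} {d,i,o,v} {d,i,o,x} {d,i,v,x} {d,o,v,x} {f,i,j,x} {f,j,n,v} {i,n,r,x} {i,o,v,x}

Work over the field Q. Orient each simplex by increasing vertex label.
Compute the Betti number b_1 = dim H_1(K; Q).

b_1=1

n_0=10 n_1=42 n_2=54 n_3=20  [Q]
∂1: piv[bd,bf,bi,bj,bn,bo,br,bv,bx] rk=9  ker:df,di,dj,dn,do,dr,dv,dx,fi,fj,fn,fr,fv,fx,ij,in,io,ir,iv,ix,jn,jo,jr,jv,jx,nr,nv,nx,ov,ox,rv,rx,vx
∂2: piv[bdn,bdv,bfi,bfj,bfr,bfv,bfx,bij,bin,bio,bir,biv,bix,bjx,bnr,bnv,bnx,bov,brv,brx,dfj,dfn,dfx,dio,div,dix,djr,dox,dvx,fjn,fjv,jnr] rk=32  ker:dnv,dnx,dov,fij,fix,fjx,fnv,fnx,frv,fvx,ijx,inr,inx,iov,iox,irx,ivx,jnv,jnx,nrv,nrx,ovx
∂3: piv[bdnv,bfij,bfix,bfjx,bfrv,bijx,binr,binx,biov,birx,bnrx,dfnx,diov,diox,divx,dovx,fjnv] rk=17  ker:fijx,inrx,iovx
b_1=(42−9)−32=1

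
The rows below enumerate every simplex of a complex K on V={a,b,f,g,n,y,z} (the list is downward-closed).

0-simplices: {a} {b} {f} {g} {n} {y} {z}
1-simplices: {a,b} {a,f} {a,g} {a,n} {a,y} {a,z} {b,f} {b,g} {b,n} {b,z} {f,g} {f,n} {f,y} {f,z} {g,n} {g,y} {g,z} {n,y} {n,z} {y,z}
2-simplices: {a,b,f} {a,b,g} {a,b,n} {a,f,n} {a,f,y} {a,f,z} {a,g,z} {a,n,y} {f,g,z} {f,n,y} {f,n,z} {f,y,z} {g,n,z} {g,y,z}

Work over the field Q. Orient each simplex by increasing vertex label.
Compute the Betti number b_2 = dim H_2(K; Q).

b_2=1

n_0=7 n_1=20 n_2=14  [Q]
∂1: piv[ab,af,ag,an,ay,az] rk=6  ker:bf,bg,bn,bz,fg,fn,fy,fz,gn,gy,gz,ny,nz,yz
∂2: piv[abf,abg,abn,afn,afy,afz,agz,any,fgz,fnz,fyz,gnz,gyz] rk=13  ker:fny
b_2=(14−13)−0=1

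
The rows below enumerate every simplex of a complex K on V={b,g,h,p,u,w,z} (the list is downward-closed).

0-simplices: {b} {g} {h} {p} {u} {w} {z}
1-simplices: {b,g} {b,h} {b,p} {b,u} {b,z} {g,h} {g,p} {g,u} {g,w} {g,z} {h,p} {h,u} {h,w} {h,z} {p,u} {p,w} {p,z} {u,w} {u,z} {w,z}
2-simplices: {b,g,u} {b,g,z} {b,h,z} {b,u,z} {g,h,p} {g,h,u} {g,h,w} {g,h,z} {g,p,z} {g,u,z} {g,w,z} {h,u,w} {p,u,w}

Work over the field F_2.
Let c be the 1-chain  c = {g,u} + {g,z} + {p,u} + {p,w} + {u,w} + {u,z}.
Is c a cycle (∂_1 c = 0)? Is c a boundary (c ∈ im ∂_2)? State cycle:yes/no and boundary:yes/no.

n_0=7 n_1=20 n_2=13  [Z2]
∂1: piv[bg,bh,bp,bu,bz,gw] rk=6  ker:gh,gp,gu,gz,hp,hu,hw,hz,pu,pw,pz,uw,uz,wz
∂2: piv[bgu,bgz,bhz,buz,ghp,ghu,ghw,ghz,gpz,gwz,huw,puw] rk=12  ker:guz
∂1c = 0
c vs im∂2: reduces to 0 ⇒ boundary

cycle:yes boundary:yes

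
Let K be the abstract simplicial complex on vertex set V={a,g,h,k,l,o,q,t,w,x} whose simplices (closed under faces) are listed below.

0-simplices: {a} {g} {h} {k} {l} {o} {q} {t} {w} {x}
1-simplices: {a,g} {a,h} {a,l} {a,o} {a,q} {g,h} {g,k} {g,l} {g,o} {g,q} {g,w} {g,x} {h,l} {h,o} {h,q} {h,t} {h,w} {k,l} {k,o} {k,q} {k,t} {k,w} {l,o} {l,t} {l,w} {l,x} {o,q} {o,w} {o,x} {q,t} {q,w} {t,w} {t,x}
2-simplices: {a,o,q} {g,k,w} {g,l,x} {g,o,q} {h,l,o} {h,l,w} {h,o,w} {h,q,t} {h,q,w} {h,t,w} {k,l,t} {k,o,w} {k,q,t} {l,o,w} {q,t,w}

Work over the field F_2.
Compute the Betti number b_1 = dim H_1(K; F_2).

b_1=11

n_0=10 n_1=33 n_2=15  [Z2]
∂1: piv[ag,ah,al,ao,aq,gk,gw,gx,ht] rk=9  ker:gh,gl,go,gq,hl,ho,hq,hw,kl,ko,kq,kt,kw,lo,lt,lw,lx,oq,ow,ox,qt,qw,tw,tx
∂2: piv[aoq,gkw,glx,goq,hlo,hlw,how,hqt,hqw,htw,klt,kow,kqt] rk=13  ker:low,qtw
b_1=(33−9)−13=11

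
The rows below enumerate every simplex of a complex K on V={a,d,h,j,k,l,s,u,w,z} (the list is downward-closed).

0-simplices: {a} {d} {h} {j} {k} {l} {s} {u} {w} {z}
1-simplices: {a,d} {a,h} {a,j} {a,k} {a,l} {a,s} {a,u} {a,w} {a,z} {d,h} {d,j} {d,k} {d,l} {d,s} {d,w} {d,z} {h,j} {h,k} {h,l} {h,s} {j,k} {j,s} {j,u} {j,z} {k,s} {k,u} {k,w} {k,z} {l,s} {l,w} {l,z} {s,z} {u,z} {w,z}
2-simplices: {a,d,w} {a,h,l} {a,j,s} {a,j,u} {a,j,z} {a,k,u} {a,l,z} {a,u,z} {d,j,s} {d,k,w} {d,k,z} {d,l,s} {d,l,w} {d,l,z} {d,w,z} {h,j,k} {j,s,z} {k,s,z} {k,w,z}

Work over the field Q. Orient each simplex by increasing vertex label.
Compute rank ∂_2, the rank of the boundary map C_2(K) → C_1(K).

n_0=10 n_1=34 n_2=19  [Q]
∂1: piv[ad,ah,aj,ak,al,as,au,aw,az] rk=9  ker:dh,dj,dk,dl,ds,dw,dz,hj,hk,hl,hs,jk,js,ju,jz,ks,ku,kw,kz,ls,lw,lz,sz,uz,wz
∂2: piv[adw,ahl,ajs,aju,ajz,aku,alz,auz,djs,dkw,dkz,dls,dlw,dlz,dwz,hjk,jsz,ksz] rk=18  ker:kwz
rk∂_2=18

rank∂_2=18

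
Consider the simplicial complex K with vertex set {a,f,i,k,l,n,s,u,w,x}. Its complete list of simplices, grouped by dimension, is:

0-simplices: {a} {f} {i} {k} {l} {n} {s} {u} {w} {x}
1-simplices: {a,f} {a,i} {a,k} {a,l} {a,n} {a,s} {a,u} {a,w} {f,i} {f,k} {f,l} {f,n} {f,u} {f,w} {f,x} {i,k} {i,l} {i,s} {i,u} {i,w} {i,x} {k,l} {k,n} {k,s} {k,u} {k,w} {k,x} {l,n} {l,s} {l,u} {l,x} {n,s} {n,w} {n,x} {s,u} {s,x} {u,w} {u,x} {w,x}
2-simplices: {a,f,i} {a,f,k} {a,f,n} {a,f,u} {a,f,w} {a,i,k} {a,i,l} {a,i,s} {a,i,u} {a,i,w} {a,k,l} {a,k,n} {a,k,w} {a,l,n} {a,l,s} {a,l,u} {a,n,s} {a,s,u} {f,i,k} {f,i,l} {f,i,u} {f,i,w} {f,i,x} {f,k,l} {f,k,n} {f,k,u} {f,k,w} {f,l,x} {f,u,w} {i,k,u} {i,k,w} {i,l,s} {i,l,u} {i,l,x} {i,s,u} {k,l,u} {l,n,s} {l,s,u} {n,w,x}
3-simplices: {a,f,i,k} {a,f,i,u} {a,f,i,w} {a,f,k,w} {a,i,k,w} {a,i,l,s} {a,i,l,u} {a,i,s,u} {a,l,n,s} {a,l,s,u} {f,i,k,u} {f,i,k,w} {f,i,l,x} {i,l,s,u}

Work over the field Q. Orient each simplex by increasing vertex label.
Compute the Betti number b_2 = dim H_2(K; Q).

n_0=10 n_1=39 n_2=39 n_3=14  [Q]
∂1: piv[af,ai,ak,al,an,as,au,aw,fx] rk=9  ker:fi,fk,fl,fn,fu,fw,ik,il,is,iu,iw,ix,kl,kn,ks,ku,kw,kx,ln,ls,lu,lx,ns,nw,nx,su,sx,uw,ux,wx
∂2: piv[afi,afk,afn,afu,afw,aik,ail,ais,aiu,aiw,akl,akn,akw,aln,als,alu,ans,asu,fil,fix,fku,flx,fuw,nwx] rk=24  ker:fik,fiu,fiw,fkl,fkn,fkw,iku,ikw,ils,ilu,ilx,isu,klu,lns,lsu
∂3: piv[afik,afiu,afiw,afkw,aikw,ails,ailu,aisu,alns,alsu,fiku,filx] rk=12  ker:fikw,ilsu
b_2=(39−24)−12=3

b_2=3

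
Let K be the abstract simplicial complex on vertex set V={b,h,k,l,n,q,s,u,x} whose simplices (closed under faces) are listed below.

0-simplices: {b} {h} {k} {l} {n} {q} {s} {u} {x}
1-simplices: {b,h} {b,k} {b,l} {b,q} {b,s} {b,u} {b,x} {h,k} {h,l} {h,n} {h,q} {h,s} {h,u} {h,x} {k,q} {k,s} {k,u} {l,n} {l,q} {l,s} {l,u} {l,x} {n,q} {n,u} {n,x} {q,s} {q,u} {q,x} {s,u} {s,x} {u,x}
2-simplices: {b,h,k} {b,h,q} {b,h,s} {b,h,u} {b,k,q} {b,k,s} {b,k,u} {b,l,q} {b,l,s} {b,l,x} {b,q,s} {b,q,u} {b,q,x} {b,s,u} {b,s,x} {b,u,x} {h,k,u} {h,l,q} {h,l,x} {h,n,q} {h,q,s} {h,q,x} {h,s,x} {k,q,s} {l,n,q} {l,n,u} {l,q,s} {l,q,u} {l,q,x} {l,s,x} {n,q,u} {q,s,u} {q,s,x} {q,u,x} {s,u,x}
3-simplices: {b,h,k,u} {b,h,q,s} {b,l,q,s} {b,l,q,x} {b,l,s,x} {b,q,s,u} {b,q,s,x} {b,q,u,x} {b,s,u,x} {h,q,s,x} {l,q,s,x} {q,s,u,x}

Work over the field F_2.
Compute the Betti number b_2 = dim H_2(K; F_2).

n_0=9 n_1=31 n_2=35 n_3=12  [Z2]
∂1: piv[bh,bk,bl,bq,bs,bu,bx,hn] rk=8  ker:hk,hl,hq,hs,hu,hx,kq,ks,ku,ln,lq,ls,lu,lx,nq,nu,nx,qs,qu,qx,su,sx,ux
∂2: piv[bhk,bhq,bhs,bhu,bkq,bks,bku,blq,bls,blx,bqs,bqu,bqx,bsu,bsx,bux,hlq,hlx,hnq,lnq,lnu,lqu] rk=22  ker:hku,hqs,hqx,hsx,kqs,lqs,lqx,lsx,nqu,qsu,qsx,qux,sux
∂3: piv[bhku,bhqs,blqs,blqx,blsx,bqsu,bqsx,bqux,bsux,hqsx] rk=10  ker:lqsx,qsux
b_2=(35−22)−10=3

b_2=3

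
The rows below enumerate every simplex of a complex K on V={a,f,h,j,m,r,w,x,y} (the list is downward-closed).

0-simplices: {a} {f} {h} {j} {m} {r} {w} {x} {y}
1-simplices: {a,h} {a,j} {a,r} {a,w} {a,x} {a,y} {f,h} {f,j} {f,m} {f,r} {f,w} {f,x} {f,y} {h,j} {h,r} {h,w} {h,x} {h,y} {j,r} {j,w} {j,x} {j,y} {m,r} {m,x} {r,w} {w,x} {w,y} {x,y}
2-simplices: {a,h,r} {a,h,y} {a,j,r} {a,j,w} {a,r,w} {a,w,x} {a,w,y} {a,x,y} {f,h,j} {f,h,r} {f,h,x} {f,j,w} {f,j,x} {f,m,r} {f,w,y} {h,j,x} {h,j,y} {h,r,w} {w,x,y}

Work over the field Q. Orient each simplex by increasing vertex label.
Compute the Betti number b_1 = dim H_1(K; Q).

n_0=9 n_1=28 n_2=19  [Q]
∂1: piv[ah,aj,ar,aw,ax,ay,fh,fm] rk=8  ker:fj,fr,fw,fx,fy,hj,hr,hw,hx,hy,jr,jw,jx,jy,mr,mx,rw,wx,wy,xy
∂2: piv[ahr,ahy,ajr,ajw,arw,awx,awy,axy,fhj,fhr,fhx,fjw,fjx,fmr,fwy,hjy,hrw] rk=17  ker:hjx,wxy
b_1=(28−8)−17=3

b_1=3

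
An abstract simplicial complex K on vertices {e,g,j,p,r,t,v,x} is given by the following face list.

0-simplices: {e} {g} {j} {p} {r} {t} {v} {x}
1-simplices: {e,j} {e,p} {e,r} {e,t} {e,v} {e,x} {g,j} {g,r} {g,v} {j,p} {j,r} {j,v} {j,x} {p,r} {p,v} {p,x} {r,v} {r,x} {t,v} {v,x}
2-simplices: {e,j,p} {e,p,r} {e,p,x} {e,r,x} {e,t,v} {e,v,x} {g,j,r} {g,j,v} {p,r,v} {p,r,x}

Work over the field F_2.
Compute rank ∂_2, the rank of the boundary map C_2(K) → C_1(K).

rank∂_2=9

n_0=8 n_1=20 n_2=10  [Z2]
∂1: piv[ej,ep,er,et,ev,ex,gj] rk=7  ker:gr,gv,jp,jr,jv,jx,pr,pv,px,rv,rx,tv,vx
∂2: piv[ejp,epr,epx,erx,etv,evx,gjr,gjv,prv] rk=9  ker:prx
rk∂_2=9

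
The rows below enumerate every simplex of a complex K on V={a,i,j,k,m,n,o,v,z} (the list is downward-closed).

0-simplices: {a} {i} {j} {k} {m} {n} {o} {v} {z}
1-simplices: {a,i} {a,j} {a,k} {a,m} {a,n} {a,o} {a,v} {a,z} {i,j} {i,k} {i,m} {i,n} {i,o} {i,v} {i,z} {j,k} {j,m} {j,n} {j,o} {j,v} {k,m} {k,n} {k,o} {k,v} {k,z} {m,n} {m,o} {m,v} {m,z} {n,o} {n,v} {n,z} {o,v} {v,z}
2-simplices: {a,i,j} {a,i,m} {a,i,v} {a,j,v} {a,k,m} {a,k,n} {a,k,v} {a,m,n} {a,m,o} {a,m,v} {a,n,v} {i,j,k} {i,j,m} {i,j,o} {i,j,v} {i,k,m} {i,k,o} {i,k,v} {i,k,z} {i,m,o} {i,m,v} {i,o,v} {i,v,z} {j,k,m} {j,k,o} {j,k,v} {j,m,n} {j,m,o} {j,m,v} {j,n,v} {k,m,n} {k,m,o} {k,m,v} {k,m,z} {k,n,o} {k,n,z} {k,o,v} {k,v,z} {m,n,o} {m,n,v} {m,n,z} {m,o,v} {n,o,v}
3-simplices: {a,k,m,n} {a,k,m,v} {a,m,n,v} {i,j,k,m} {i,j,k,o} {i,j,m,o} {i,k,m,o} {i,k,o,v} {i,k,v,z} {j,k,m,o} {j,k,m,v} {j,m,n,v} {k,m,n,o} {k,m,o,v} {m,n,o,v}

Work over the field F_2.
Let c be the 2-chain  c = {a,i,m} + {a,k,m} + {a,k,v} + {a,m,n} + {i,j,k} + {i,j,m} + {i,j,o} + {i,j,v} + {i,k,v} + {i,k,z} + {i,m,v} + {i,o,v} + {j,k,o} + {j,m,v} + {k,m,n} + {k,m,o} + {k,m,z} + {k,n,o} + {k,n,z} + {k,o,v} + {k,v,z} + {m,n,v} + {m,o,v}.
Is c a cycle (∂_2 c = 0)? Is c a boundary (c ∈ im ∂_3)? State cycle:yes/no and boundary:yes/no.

cycle:no boundary:no

n_0=9 n_1=34 n_2=43 n_3=15  [Z2]
∂1: piv[ai,aj,ak,am,an,ao,av,az] rk=8  ker:ij,ik,im,in,io,iv,iz,jk,jm,jn,jo,jv,km,kn,ko,kv,kz,mn,mo,mv,mz,no,nv,nz,ov,vz
∂2: piv[aij,aim,aiv,ajv,akm,akn,akv,amn,amo,amv,anv,ijk,ijm,ijo,ikm,iko,ikz,imo,iov,ivz,jmn,kmz,kno,knz] rk=24  ker:ijv,ikv,imv,jkm,jko,jkv,jmo,jmv,jnv,kmn,kmo,kmv,kov,kvz,mno,mnv,mnz,mov,nov
∂3: piv[akmn,akmv,amnv,ijkm,ijko,ijmo,ikmo,ikov,ikvz,jkmv,jmnv,kmno,kmov,mnov] rk=14  ker:jkmo
∂2c = {a,i} + {a,m} + {a,n} + {a,v} + {i,k} + {i,m} + {i,z} + {k,n} + {m,n} + {m,z} + {n,o} + {n,v} + {n,z} + {o,v} + {v,z}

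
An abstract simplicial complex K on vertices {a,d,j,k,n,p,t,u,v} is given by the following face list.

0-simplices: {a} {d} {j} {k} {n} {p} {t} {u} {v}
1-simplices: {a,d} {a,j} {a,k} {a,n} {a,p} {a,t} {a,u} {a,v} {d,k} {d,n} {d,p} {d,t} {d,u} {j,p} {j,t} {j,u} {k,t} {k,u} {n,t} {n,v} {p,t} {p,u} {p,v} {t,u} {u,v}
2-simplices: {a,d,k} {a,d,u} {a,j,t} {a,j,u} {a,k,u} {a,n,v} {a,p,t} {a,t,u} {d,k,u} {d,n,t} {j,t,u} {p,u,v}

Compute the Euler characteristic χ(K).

n_0=9 n_1=25 n_2=12
χ=+9−25+12=-4

χ(K)=-4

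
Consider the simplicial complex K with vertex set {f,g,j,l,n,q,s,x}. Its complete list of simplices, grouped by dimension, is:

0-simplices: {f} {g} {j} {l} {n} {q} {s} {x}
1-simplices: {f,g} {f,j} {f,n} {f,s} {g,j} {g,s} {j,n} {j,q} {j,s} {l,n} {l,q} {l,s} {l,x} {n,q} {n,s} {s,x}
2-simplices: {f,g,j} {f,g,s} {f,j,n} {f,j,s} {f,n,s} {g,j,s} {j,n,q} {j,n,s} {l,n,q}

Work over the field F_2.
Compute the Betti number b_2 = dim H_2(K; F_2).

b_2=2

n_0=8 n_1=16 n_2=9  [Z2]
∂1: piv[fg,fj,fn,fs,jq,ln,lx] rk=7  ker:gj,gs,jn,js,lq,ls,nq,ns,sx
∂2: piv[fgj,fgs,fjn,fjs,fns,jnq,lnq] rk=7  ker:gjs,jns
b_2=(9−7)−0=2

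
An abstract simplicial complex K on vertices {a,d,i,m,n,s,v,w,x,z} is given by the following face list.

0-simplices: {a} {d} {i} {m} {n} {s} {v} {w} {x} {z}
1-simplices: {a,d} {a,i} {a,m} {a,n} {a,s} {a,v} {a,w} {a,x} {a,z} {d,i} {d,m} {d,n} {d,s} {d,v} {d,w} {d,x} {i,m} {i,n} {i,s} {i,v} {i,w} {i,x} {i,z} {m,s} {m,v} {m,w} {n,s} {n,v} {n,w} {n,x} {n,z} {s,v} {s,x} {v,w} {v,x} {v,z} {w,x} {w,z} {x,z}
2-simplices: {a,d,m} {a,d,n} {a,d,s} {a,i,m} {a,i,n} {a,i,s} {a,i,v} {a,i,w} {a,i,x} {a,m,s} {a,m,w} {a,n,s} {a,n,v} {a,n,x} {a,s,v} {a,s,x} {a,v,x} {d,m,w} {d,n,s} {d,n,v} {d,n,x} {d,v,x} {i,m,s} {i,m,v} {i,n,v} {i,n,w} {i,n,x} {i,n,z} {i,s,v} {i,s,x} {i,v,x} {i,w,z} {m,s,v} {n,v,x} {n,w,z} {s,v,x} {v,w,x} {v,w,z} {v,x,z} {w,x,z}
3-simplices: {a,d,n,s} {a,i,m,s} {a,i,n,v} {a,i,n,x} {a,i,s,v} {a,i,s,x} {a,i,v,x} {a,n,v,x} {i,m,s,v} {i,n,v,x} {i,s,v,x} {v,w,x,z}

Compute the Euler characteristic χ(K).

n_0=10 n_1=39 n_2=40 n_3=12
χ=+10−39+40−12=-1

χ(K)=-1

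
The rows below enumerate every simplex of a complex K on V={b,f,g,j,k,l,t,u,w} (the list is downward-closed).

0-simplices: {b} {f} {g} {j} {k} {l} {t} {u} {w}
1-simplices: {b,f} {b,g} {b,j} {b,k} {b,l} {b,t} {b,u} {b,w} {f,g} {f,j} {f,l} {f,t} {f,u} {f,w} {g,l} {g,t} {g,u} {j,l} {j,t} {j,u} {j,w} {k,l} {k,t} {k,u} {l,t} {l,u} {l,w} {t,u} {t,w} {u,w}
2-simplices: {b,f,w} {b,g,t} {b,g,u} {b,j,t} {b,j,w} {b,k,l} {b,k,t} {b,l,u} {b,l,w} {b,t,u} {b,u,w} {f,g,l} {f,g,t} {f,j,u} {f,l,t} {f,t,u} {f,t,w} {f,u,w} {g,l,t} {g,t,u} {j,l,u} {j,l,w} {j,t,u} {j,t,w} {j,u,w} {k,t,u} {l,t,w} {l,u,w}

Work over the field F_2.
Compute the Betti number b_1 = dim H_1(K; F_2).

n_0=9 n_1=30 n_2=28  [Z2]
∂1: piv[bf,bg,bj,bk,bl,bt,bu,bw] rk=8  ker:fg,fj,fl,ft,fu,fw,gl,gt,gu,jl,jt,ju,jw,kl,kt,ku,lt,lu,lw,tu,tw,uw
∂2: piv[bfw,bgt,bgu,bjt,bjw,bkl,bkt,blu,blw,btu,buw,fgl,fgt,fju,flt,ftu,ftw,fuw,jlu,jlw,ktu,ltw] rk=22  ker:glt,gtu,jtu,jtw,juw,luw
b_1=(30−8)−22=0

b_1=0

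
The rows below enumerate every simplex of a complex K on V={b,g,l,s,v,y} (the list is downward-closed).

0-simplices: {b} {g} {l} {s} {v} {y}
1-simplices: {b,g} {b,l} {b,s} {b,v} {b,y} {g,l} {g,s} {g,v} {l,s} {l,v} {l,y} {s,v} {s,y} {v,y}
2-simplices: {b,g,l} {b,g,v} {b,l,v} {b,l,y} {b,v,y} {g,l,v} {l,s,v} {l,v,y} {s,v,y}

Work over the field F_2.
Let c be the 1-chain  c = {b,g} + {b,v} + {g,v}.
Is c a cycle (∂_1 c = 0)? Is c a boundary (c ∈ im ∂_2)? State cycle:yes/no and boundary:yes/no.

cycle:yes boundary:yes

n_0=6 n_1=14 n_2=9  [Z2]
∂1: piv[bg,bl,bs,bv,by] rk=5  ker:gl,gs,gv,ls,lv,ly,sv,sy,vy
∂2: piv[bgl,bgv,blv,bly,bvy,lsv,svy] rk=7  ker:glv,lvy
∂1c = 0
c vs im∂2: reduces to 0 ⇒ boundary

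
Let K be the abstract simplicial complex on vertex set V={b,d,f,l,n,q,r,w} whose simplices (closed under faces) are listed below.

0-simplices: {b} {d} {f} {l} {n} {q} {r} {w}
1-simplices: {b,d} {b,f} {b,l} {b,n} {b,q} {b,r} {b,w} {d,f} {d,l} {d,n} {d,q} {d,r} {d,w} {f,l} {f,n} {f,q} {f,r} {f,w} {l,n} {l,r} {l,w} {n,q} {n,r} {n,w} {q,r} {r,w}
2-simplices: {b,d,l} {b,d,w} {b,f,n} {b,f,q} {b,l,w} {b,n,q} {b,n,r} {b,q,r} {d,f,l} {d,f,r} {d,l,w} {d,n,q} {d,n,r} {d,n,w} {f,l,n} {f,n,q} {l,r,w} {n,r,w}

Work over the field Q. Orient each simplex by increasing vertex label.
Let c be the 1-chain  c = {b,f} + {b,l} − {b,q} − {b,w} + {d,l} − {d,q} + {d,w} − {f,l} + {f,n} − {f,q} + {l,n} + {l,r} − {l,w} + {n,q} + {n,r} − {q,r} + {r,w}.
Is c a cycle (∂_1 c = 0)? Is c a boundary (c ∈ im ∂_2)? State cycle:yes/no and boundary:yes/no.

n_0=8 n_1=26 n_2=18  [Q]
∂1: piv[bd,bf,bl,bn,bq,br,bw] rk=7  ker:df,dl,dn,dq,dr,dw,fl,fn,fq,fr,fw,ln,lr,lw,nq,nr,nw,qr,rw
∂2: piv[bdl,bdw,bfn,bfq,blw,bnq,bnr,bqr,dfl,dfr,dnq,dnr,dnw,fln,lrw,nrw] rk=16  ker:dlw,fnq
∂1c = −{d} + 2·{f} − {q}

cycle:no boundary:no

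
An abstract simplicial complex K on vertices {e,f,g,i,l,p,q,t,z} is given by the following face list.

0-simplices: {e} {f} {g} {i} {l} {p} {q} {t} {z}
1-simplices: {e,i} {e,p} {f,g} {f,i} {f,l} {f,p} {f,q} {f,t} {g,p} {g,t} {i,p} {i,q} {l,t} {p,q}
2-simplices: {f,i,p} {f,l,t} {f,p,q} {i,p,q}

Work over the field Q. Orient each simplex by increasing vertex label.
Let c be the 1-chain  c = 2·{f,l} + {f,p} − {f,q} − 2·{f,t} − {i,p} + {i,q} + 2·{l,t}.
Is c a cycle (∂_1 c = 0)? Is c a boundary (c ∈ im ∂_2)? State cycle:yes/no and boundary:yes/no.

cycle:yes boundary:yes

n_0=9 n_1=14 n_2=4  [Q]
∂1: piv[ei,ep,fg,fi,fl,fq,ft] rk=7  ker:fp,gp,gt,ip,iq,lt,pq
∂2: piv[fip,flt,fpq,ipq] rk=4
∂1c = 0
c vs im∂2: reduces to 0 ⇒ boundary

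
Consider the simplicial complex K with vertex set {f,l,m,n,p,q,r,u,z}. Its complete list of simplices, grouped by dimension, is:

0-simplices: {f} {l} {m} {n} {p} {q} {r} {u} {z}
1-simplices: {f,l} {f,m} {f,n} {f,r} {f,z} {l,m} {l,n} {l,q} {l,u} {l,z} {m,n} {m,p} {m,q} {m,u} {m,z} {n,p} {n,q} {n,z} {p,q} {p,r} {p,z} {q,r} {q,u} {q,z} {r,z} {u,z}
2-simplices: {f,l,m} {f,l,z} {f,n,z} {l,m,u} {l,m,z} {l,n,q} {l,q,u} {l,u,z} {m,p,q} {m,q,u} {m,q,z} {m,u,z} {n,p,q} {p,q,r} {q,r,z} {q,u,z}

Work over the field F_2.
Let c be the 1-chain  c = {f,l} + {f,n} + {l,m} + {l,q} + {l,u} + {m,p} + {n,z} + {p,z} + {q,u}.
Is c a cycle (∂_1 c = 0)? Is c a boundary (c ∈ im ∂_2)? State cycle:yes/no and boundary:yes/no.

n_0=9 n_1=26 n_2=16  [Z2]
∂1: piv[fl,fm,fn,fr,fz,lq,lu,mp] rk=8  ker:lm,ln,lz,mn,mq,mu,mz,np,nq,nz,pq,pr,pz,qr,qu,qz,rz,uz
∂2: piv[flm,flz,fnz,lmu,lmz,lnq,lqu,luz,mpq,mqu,mqz,npq,pqr,qrz] rk=14  ker:muz,quz
∂1c = 0
c vs im∂2: residual ≠ 0 ⇒ not boundary

cycle:yes boundary:no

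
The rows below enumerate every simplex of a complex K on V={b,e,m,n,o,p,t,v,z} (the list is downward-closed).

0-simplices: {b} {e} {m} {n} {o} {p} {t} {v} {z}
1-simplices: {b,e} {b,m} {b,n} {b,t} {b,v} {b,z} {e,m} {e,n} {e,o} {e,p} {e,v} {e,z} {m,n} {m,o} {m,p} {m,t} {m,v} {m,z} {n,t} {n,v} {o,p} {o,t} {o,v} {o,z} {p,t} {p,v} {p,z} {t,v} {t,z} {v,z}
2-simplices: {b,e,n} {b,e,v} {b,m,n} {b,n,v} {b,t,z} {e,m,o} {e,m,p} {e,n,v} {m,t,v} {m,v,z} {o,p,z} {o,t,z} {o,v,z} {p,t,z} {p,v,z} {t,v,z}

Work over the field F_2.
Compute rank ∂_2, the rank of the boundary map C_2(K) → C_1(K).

rank∂_2=15

n_0=9 n_1=30 n_2=16  [Z2]
∂1: piv[be,bm,bn,bt,bv,bz,eo,ep] rk=8  ker:em,en,ev,ez,mn,mo,mp,mt,mv,mz,nt,nv,op,ot,ov,oz,pt,pv,pz,tv,tz,vz
∂2: piv[ben,bev,bmn,bnv,btz,emo,emp,mtv,mvz,opz,otz,ovz,ptz,pvz,tvz] rk=15  ker:env
rk∂_2=15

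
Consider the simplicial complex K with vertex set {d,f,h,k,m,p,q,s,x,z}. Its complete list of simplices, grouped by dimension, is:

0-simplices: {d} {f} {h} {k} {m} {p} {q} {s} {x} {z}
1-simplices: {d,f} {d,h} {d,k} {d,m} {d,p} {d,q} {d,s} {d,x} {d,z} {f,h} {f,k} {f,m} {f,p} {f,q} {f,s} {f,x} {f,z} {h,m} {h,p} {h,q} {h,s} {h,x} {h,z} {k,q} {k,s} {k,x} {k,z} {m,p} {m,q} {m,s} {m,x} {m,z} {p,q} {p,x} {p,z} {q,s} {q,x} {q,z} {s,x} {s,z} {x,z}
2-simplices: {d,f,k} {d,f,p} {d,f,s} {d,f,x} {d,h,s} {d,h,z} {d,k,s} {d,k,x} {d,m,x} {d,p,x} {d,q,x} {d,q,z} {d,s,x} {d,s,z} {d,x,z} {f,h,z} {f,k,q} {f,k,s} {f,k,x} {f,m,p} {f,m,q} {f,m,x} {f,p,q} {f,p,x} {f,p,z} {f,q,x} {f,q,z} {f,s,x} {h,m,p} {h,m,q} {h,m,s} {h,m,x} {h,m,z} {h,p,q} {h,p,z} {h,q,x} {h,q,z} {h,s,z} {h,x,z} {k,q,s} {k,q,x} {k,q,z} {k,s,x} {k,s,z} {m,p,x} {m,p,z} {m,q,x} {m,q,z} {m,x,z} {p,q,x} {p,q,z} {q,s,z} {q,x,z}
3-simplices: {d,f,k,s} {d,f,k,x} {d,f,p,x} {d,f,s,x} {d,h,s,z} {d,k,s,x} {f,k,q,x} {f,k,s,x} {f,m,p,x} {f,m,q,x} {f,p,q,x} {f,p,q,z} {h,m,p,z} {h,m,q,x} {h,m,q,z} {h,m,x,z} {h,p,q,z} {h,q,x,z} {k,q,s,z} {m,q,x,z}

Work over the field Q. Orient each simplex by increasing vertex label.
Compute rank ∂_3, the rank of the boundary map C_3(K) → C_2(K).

rank∂_3=18

n_0=10 n_1=41 n_2=53 n_3=20  [Q]
∂1: piv[df,dh,dk,dm,dp,dq,ds,dx,dz] rk=9  ker:fh,fk,fm,fp,fq,fs,fx,fz,hm,hp,hq,hs,hx,hz,kq,ks,kx,kz,mp,mq,ms,mx,mz,pq,px,pz,qs,qx,qz,sx,sz,xz
∂2: piv[dfk,dfp,dfs,dfx,dhs,dhz,dks,dkx,dmx,dpx,dqx,dqz,dsx,dsz,dxz,fhz,fkq,fmp,fmq,fmx,fpq,fpz,fqx,fqz,hmp,hmq,hms,hmx,hmz,hpz,kqs,kqz] rk=32  ker:fks,fkx,fpx,fsx,hpq,hqx,hqz,hsz,hxz,kqx,ksx,ksz,mpx,mpz,mqx,mqz,mxz,pqx,pqz,qsz,qxz
∂3: piv[dfks,dfkx,dfpx,dfsx,dhsz,dksx,fkqx,fmpx,fmqx,fpqx,fpqz,hmpz,hmqx,hmqz,hmxz,hpqz,hqxz,kqsz] rk=18  ker:fksx,mqxz
rk∂_3=18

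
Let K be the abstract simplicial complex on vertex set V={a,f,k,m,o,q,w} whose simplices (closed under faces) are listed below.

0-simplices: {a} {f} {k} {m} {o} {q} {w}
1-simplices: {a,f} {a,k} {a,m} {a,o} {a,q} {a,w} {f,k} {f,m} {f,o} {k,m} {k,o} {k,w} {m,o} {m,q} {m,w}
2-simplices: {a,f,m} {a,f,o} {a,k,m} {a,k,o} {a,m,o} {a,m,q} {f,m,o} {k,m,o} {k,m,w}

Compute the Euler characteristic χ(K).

χ(K)=1

n_0=7 n_1=15 n_2=9
χ=+7−15+9=1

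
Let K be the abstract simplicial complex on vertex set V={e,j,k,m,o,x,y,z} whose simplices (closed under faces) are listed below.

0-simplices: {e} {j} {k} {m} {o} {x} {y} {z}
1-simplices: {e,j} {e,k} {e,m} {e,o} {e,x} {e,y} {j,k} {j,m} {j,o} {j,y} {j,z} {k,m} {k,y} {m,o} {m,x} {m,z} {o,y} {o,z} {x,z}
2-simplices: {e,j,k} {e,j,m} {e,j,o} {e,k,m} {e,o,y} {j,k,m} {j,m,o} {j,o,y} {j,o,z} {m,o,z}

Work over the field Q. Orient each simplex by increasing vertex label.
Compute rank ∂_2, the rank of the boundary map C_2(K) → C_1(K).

n_0=8 n_1=19 n_2=10  [Q]
∂1: piv[ej,ek,em,eo,ex,ey,jz] rk=7  ker:jk,jm,jo,jy,km,ky,mo,mx,mz,oy,oz,xz
∂2: piv[ejk,ejm,ejo,ekm,eoy,jmo,joy,joz,moz] rk=9  ker:jkm
rk∂_2=9

rank∂_2=9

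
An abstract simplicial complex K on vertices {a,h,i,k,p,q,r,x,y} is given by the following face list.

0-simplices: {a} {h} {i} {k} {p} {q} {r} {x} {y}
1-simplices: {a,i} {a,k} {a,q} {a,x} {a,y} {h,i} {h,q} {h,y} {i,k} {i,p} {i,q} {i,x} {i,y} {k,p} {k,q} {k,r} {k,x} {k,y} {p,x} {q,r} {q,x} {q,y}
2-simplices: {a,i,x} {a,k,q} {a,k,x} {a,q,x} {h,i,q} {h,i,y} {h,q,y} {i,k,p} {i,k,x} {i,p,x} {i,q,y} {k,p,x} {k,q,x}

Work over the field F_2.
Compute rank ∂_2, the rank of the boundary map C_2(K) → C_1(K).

rank∂_2=10

n_0=9 n_1=22 n_2=13  [Z2]
∂1: piv[ai,ak,aq,ax,ay,hi,ip,kr] rk=8  ker:hq,hy,ik,iq,ix,iy,kp,kq,kx,ky,px,qr,qx,qy
∂2: piv[aix,akq,akx,aqx,hiq,hiy,hqy,ikp,ikx,ipx] rk=10  ker:iqy,kpx,kqx
rk∂_2=10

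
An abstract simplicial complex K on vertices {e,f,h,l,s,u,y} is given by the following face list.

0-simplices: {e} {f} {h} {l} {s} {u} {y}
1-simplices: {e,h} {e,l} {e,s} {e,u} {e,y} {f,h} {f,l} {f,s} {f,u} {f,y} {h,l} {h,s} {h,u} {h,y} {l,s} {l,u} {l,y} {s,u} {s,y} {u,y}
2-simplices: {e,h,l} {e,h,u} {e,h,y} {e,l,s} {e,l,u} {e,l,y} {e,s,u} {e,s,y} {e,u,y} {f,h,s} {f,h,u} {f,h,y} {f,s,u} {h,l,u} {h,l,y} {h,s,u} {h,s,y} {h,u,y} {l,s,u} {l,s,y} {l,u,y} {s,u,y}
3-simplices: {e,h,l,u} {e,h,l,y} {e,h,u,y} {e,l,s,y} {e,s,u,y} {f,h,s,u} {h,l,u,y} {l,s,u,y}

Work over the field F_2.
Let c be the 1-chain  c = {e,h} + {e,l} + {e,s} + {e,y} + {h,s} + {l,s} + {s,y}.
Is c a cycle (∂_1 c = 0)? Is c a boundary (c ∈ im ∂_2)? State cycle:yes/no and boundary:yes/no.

cycle:yes boundary:yes

n_0=7 n_1=20 n_2=22 n_3=8  [Z2]
∂1: piv[eh,el,es,eu,ey,fh] rk=6  ker:fl,fs,fu,fy,hl,hs,hu,hy,ls,lu,ly,su,sy,uy
∂2: piv[ehl,ehu,ehy,els,elu,ely,esu,esy,euy,fhs,fhu,fhy,fsu] rk=13  ker:hlu,hly,hsu,hsy,huy,lsu,lsy,luy,suy
∂3: piv[ehlu,ehly,ehuy,elsy,esuy,fhsu,hluy,lsuy] rk=8
∂1c = 0
c vs im∂2: reduces to 0 ⇒ boundary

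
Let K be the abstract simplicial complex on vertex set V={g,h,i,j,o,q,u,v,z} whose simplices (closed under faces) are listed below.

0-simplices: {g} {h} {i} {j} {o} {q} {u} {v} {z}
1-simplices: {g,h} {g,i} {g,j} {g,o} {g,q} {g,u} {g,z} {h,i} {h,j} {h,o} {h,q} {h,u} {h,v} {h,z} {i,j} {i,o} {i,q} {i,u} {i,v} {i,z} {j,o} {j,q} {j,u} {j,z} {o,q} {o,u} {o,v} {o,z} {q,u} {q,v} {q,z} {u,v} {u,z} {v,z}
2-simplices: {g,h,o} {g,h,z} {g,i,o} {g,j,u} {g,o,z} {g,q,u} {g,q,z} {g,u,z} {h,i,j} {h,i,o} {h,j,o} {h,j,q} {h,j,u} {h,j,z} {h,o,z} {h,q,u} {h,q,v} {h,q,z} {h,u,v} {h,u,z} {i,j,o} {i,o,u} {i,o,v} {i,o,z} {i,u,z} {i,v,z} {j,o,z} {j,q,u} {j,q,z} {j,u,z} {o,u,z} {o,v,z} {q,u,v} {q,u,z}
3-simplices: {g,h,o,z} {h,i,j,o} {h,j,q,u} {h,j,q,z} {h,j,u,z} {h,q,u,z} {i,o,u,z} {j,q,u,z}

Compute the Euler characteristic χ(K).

n_0=9 n_1=34 n_2=34 n_3=8
χ=+9−34+34−8=1

χ(K)=1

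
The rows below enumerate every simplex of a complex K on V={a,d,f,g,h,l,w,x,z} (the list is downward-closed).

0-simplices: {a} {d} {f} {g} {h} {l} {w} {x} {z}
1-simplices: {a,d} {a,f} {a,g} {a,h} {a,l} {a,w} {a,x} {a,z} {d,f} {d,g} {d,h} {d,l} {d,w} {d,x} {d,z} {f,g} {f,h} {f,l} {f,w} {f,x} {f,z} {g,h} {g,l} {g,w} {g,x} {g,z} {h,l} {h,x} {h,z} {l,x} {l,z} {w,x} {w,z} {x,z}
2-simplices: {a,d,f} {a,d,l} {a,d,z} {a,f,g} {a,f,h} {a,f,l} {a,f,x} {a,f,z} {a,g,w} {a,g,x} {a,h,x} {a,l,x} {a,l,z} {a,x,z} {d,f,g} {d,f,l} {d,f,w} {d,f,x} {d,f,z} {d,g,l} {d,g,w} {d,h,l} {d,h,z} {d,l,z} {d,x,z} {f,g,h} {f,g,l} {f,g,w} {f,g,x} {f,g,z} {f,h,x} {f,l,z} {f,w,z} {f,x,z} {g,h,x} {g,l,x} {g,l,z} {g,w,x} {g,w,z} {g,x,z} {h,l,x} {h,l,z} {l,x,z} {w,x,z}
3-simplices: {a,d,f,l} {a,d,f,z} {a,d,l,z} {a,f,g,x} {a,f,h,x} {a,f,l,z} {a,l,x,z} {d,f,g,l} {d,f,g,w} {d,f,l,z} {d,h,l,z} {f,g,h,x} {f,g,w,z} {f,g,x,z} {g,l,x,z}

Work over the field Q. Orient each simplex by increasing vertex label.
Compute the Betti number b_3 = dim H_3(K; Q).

n_0=9 n_1=34 n_2=44 n_3=15  [Q]
∂1: piv[ad,af,ag,ah,al,aw,ax,az] rk=8  ker:df,dg,dh,dl,dw,dx,dz,fg,fh,fl,fw,fx,fz,gh,gl,gw,gx,gz,hl,hx,hz,lx,lz,wx,wz,xz
∂2: piv[adf,adl,adz,afg,afh,afl,afx,afz,agw,agx,ahx,alx,alz,axz,dfg,dfw,dfx,dgl,dgw,dhl,dhz,fgh,fgz,fwz,gwx,hlx] rk=26  ker:dfl,dfz,dlz,dxz,fgl,fgw,fgx,fhx,flz,fxz,ghx,glx,glz,gwz,gxz,hlz,lxz,wxz
∂3: piv[adfl,adfz,adlz,afgx,afhx,aflz,alxz,dfgl,dfgw,dhlz,fghx,fgwz,fgxz,glxz] rk=14  ker:dflz
b_3=(15−14)−0=1

b_3=1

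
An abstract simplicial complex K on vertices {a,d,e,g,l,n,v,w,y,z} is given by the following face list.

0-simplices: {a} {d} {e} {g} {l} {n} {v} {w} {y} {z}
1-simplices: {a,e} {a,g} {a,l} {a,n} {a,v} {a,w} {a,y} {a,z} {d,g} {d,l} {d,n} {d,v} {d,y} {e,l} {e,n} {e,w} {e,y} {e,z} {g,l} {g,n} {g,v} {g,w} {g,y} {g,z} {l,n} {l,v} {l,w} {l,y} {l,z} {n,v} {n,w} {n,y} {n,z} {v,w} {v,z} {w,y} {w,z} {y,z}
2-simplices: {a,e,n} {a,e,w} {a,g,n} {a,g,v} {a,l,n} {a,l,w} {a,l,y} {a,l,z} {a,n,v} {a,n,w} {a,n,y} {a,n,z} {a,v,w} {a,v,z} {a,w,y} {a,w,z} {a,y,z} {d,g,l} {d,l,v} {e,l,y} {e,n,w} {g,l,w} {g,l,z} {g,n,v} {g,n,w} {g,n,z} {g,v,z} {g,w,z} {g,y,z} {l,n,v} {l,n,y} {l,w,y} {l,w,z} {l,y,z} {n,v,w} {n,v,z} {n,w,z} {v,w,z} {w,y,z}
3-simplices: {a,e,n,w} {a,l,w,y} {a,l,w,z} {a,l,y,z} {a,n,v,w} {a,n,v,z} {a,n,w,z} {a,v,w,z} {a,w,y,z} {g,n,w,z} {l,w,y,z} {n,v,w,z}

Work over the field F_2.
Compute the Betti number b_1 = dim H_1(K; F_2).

n_0=10 n_1=38 n_2=39 n_3=12  [Z2]
∂1: piv[ae,ag,al,an,av,aw,ay,az,dg] rk=9  ker:dl,dn,dv,dy,el,en,ew,ey,ez,gl,gn,gv,gw,gy,gz,ln,lv,lw,ly,lz,nv,nw,ny,nz,vw,vz,wy,wz,yz
∂2: piv[aen,aew,agn,agv,aln,alw,aly,alz,anv,anw,any,anz,avw,avz,awy,awz,ayz,dgl,dlv,ely,glw,glz,gnw,gyz,lnv] rk=25  ker:enw,gnv,gnz,gvz,gwz,lny,lwy,lwz,lyz,nvw,nvz,nwz,vwz,wyz
∂3: piv[aenw,alwy,alwz,alyz,anvw,anvz,anwz,avwz,awyz,gnwz] rk=10  ker:lwyz,nvwz
b_1=(38−9)−25=4

b_1=4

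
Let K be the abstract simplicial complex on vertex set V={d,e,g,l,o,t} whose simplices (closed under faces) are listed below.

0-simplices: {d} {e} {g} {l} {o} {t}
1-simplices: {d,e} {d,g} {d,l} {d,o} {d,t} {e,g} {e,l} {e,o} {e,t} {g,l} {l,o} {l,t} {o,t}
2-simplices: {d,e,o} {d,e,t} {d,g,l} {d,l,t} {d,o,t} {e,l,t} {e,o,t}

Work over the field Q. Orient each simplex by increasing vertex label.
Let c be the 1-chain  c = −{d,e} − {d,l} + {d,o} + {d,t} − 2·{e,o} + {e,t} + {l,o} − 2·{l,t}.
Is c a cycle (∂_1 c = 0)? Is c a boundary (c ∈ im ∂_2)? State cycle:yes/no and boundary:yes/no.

cycle:yes boundary:no

n_0=6 n_1=13 n_2=7  [Q]
∂1: piv[de,dg,dl,do,dt] rk=5  ker:eg,el,eo,et,gl,lo,lt,ot
∂2: piv[deo,det,dgl,dlt,dot,elt] rk=6  ker:eot
∂1c = 0
c vs im∂2: residual ≠ 0 ⇒ not boundary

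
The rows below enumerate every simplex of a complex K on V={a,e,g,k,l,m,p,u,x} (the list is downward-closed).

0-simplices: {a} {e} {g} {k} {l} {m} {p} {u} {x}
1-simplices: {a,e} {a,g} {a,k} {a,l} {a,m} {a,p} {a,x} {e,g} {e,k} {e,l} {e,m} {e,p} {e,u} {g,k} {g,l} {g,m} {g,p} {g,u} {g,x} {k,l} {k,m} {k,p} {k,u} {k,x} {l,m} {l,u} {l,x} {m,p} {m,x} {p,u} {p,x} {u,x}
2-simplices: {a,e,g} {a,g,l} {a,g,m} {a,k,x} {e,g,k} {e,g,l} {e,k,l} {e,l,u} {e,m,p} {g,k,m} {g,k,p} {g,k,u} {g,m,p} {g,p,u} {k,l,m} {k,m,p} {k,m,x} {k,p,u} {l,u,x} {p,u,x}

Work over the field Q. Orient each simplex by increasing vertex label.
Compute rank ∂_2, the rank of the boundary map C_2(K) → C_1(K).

n_0=9 n_1=32 n_2=20  [Q]
∂1: piv[ae,ag,ak,al,am,ap,ax,eu] rk=8  ker:eg,ek,el,em,ep,gk,gl,gm,gp,gu,gx,kl,km,kp,ku,kx,lm,lu,lx,mp,mx,pu,px,ux
∂2: piv[aeg,agl,agm,akx,egk,egl,ekl,elu,emp,gkm,gkp,gku,gmp,gpu,klm,kmx,lux,pux] rk=18  ker:kmp,kpu
rk∂_2=18

rank∂_2=18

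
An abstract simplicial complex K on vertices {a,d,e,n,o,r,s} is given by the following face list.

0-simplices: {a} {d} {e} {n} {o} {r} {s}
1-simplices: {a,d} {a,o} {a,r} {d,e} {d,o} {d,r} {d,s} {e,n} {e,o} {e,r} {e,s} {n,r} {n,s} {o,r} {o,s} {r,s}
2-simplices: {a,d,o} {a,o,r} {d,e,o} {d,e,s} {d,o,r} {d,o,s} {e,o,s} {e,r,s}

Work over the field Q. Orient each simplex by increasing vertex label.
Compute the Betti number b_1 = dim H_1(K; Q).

n_0=7 n_1=16 n_2=8  [Q]
∂1: piv[ad,ao,ar,de,ds,en] rk=6  ker:do,dr,eo,er,es,nr,ns,or,os,rs
∂2: piv[ado,aor,deo,des,dor,dos,ers] rk=7  ker:eos
b_1=(16−6)−7=3

b_1=3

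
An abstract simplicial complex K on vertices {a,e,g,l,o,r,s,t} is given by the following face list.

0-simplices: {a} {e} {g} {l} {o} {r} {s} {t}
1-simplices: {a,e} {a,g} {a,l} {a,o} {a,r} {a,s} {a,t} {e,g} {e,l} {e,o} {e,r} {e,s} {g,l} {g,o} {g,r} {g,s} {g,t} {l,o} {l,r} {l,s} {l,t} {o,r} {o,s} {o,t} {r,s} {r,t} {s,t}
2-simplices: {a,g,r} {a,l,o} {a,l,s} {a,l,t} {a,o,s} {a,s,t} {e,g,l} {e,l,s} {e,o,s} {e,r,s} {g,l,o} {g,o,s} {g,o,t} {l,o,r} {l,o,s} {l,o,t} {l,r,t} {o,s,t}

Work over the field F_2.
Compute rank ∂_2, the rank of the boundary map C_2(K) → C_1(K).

rank∂_2=16

n_0=8 n_1=27 n_2=18  [Z2]
∂1: piv[ae,ag,al,ao,ar,as,at] rk=7  ker:eg,el,eo,er,es,gl,go,gr,gs,gt,lo,lr,ls,lt,or,os,ot,rs,rt,st
∂2: piv[agr,alo,als,alt,aos,ast,egl,els,eos,ers,glo,gos,got,lor,lot,lrt] rk=16  ker:los,ost
rk∂_2=16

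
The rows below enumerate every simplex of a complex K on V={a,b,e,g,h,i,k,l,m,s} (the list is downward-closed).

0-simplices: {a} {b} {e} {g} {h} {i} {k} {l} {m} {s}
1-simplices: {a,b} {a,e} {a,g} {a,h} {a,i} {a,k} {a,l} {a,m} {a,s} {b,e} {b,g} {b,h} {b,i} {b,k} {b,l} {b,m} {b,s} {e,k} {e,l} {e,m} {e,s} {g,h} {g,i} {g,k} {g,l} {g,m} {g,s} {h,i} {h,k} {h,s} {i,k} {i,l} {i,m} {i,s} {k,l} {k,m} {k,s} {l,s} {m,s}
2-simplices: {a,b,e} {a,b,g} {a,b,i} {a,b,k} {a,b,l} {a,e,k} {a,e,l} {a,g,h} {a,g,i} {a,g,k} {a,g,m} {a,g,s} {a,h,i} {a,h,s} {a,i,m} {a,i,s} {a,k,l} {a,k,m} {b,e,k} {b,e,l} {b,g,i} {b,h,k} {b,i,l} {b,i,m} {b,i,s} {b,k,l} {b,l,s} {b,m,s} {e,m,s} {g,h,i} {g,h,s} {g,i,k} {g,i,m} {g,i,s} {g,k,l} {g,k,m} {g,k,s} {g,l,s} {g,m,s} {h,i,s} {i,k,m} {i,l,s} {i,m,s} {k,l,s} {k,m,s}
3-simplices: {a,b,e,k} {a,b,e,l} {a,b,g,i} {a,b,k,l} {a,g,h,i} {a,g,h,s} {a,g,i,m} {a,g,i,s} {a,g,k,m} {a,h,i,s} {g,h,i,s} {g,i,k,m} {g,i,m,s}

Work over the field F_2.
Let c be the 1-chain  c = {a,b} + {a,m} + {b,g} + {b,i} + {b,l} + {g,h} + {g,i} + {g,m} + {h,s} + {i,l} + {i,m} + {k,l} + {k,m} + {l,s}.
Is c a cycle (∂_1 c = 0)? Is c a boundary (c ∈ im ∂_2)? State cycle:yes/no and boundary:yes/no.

cycle:yes boundary:yes

n_0=10 n_1=39 n_2=45 n_3=13  [Z2]
∂1: piv[ab,ae,ag,ah,ai,ak,al,am,as] rk=9  ker:be,bg,bh,bi,bk,bl,bm,bs,ek,el,em,es,gh,gi,gk,gl,gm,gs,hi,hk,hs,ik,il,im,is,kl,km,ks,ls,ms
∂2: piv[abe,abg,abi,abk,abl,aek,ael,agh,agi,agk,agm,ags,ahi,ahs,aim,ais,akl,akm,bhk,bil,bim,bis,bls,bms,ems,gik,gkl,gks] rk=28  ker:bek,bel,bgi,bkl,ghi,ghs,gim,gis,gkm,gls,gms,his,ikm,ils,ims,kls,kms
∂3: piv[abek,abel,abgi,abkl,aghi,aghs,agim,agis,agkm,ahis,gikm,gims] rk=12  ker:ghis
∂1c = 0
c vs im∂2: reduces to 0 ⇒ boundary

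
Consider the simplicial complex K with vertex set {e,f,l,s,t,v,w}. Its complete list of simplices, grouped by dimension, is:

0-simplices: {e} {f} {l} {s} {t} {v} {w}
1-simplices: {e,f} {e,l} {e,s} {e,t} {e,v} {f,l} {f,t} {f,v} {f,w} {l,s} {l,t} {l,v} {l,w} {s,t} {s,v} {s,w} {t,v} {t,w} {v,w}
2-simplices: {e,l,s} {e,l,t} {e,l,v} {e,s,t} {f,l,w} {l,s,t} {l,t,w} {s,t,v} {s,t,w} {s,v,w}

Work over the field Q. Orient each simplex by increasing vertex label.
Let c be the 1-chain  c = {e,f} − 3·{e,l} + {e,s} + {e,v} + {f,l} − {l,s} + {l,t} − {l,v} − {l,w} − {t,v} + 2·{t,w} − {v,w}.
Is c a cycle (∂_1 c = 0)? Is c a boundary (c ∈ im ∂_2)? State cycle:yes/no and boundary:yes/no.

cycle:yes boundary:no

n_0=7 n_1=19 n_2=10  [Q]
∂1: piv[ef,el,es,et,ev,fw] rk=6  ker:fl,ft,fv,ls,lt,lv,lw,st,sv,sw,tv,tw,vw
∂2: piv[els,elt,elv,est,flw,ltw,stv,stw,svw] rk=9  ker:lst
∂1c = 0
c vs im∂2: residual ≠ 0 ⇒ not boundary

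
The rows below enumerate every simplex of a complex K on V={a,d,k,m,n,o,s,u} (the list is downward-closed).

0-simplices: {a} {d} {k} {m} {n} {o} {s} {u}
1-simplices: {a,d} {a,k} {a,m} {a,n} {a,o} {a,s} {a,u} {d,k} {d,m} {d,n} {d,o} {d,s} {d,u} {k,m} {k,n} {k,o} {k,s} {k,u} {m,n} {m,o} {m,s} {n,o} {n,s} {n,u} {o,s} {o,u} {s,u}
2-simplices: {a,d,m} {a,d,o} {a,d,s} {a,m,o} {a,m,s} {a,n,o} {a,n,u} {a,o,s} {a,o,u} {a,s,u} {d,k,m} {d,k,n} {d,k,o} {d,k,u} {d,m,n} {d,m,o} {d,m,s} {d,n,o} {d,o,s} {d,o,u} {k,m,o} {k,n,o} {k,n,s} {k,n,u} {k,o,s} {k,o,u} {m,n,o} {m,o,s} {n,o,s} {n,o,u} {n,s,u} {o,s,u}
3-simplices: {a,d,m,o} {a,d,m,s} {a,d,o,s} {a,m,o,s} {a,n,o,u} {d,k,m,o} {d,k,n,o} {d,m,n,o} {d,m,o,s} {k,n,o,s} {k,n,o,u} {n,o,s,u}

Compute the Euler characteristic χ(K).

n_0=8 n_1=27 n_2=32 n_3=12
χ=+8−27+32−12=1

χ(K)=1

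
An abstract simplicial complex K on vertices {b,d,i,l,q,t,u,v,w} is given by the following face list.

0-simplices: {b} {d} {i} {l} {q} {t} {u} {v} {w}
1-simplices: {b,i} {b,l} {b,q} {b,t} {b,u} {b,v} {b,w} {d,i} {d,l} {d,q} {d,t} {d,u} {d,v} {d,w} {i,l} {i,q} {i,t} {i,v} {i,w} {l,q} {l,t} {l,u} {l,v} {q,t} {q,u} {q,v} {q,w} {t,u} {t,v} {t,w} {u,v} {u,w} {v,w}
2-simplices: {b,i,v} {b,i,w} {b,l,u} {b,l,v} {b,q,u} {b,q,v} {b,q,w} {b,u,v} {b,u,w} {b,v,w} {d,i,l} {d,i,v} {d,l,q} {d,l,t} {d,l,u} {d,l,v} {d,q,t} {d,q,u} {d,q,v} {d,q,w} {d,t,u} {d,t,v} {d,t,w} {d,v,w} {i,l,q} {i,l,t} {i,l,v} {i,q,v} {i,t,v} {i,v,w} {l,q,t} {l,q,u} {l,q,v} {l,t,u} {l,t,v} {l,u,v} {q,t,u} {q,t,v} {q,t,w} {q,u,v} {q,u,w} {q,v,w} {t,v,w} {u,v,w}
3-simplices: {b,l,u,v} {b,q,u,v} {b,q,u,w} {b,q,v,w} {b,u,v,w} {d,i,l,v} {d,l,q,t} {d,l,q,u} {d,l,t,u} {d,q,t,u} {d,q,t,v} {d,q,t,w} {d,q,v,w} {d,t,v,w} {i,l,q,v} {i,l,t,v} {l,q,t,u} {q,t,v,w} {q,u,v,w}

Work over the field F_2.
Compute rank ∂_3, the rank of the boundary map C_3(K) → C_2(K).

rank∂_3=16

n_0=9 n_1=33 n_2=44 n_3=19  [Z2]
∂1: piv[bi,bl,bq,bt,bu,bv,bw,di] rk=8  ker:dl,dq,dt,du,dv,dw,il,iq,it,iv,iw,lq,lt,lu,lv,qt,qu,qv,qw,tu,tv,tw,uv,uw,vw
∂2: piv[biv,biw,blu,blv,bqu,bqv,bqw,buv,buw,bvw,dil,div,dlq,dlt,dlu,dlv,dqt,dqu,dqw,dtu,dtv,dtw,ilq,ilt] rk=24  ker:dqv,dvw,ilv,iqv,itv,ivw,lqt,lqu,lqv,ltu,ltv,luv,qtu,qtv,qtw,quv,quw,qvw,tvw,uvw
∂3: piv[bluv,bquv,bquw,bqvw,buvw,dilv,dlqt,dlqu,dltu,dqtu,dqtv,dqtw,dqvw,dtvw,ilqv,iltv] rk=16  ker:lqtu,qtvw,quvw
rk∂_3=16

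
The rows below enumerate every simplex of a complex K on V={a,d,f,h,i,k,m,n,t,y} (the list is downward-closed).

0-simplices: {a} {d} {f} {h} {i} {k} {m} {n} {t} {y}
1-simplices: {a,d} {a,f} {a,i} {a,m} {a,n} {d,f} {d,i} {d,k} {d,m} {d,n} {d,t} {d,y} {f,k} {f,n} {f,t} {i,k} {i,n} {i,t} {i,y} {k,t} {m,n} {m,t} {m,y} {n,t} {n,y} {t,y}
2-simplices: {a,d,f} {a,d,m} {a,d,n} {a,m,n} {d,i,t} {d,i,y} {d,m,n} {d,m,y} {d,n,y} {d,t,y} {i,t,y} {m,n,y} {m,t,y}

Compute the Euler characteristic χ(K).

n_0=10 n_1=26 n_2=13
χ=+10−26+13=-3

χ(K)=-3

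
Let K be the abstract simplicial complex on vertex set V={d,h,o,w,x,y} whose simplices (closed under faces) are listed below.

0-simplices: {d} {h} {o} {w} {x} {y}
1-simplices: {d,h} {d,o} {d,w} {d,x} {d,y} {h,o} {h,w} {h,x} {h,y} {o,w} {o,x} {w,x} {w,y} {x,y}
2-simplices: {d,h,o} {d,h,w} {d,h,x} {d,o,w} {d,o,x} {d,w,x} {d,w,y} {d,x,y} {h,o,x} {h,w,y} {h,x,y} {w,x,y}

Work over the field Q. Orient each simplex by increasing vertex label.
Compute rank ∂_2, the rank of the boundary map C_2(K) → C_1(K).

n_0=6 n_1=14 n_2=12  [Q]
∂1: piv[dh,do,dw,dx,dy] rk=5  ker:ho,hw,hx,hy,ow,ox,wx,wy,xy
∂2: piv[dho,dhw,dhx,dow,dox,dwx,dwy,dxy,hwy] rk=9  ker:hox,hxy,wxy
rk∂_2=9

rank∂_2=9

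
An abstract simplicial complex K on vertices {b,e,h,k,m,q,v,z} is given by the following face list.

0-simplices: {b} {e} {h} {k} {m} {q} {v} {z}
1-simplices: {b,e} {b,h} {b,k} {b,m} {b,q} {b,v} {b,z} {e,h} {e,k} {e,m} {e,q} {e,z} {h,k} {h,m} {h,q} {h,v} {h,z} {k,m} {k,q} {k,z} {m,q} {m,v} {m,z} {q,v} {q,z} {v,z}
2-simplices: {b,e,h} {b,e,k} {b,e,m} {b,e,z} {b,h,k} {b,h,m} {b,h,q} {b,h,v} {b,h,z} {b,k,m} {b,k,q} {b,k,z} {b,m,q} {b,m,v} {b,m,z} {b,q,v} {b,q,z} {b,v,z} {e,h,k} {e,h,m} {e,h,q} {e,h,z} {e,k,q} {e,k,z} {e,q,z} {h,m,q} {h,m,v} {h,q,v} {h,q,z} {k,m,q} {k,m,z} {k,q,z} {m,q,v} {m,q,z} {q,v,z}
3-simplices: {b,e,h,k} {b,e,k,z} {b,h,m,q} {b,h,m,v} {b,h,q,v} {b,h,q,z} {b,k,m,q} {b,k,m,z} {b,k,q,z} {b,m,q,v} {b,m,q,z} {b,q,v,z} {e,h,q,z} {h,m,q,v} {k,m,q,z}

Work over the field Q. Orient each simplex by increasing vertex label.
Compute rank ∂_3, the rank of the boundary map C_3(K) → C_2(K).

n_0=8 n_1=26 n_2=35 n_3=15  [Q]
∂1: piv[be,bh,bk,bm,bq,bv,bz] rk=7  ker:eh,ek,em,eq,ez,hk,hm,hq,hv,hz,km,kq,kz,mq,mv,mz,qv,qz,vz
∂2: piv[beh,bek,bem,bez,bhk,bhm,bhq,bhv,bhz,bkm,bkq,bkz,bmq,bmv,bmz,bqv,bqz,bvz,ehq] rk=19  ker:ehk,ehm,ehz,ekq,ekz,eqz,hmq,hmv,hqv,hqz,kmq,kmz,kqz,mqv,mqz,qvz
∂3: piv[behk,bekz,bhmq,bhmv,bhqv,bhqz,bkmq,bkmz,bkqz,bmqv,bmqz,bqvz,ehqz] rk=13  ker:hmqv,kmqz
rk∂_3=13

rank∂_3=13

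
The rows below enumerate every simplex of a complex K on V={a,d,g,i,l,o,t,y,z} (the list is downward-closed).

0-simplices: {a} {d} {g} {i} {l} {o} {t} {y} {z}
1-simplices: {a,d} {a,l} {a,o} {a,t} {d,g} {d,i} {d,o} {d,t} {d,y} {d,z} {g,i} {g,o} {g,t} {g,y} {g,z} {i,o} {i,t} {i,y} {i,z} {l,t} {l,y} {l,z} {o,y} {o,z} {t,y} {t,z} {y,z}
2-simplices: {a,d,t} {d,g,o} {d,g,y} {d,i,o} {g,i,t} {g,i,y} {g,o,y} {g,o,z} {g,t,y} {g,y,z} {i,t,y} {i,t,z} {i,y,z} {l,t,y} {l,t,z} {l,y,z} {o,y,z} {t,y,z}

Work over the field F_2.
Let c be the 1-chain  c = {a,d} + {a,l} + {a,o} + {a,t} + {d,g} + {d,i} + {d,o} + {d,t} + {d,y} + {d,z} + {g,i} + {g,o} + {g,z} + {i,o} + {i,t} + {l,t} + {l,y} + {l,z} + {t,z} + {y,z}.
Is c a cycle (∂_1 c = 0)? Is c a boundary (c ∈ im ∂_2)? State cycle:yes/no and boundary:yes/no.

cycle:no boundary:no

n_0=9 n_1=27 n_2=18  [Z2]
∂1: piv[ad,al,ao,at,dg,di,dy,dz] rk=8  ker:do,dt,gi,go,gt,gy,gz,io,it,iy,iz,lt,ly,lz,oy,oz,ty,tz,yz
∂2: piv[adt,dgo,dgy,dio,git,giy,goy,goz,gty,gyz,itz,iyz,lty,ltz] rk=14  ker:ity,lyz,oyz,tyz
∂1c = {d} + {t} + {y} + {z}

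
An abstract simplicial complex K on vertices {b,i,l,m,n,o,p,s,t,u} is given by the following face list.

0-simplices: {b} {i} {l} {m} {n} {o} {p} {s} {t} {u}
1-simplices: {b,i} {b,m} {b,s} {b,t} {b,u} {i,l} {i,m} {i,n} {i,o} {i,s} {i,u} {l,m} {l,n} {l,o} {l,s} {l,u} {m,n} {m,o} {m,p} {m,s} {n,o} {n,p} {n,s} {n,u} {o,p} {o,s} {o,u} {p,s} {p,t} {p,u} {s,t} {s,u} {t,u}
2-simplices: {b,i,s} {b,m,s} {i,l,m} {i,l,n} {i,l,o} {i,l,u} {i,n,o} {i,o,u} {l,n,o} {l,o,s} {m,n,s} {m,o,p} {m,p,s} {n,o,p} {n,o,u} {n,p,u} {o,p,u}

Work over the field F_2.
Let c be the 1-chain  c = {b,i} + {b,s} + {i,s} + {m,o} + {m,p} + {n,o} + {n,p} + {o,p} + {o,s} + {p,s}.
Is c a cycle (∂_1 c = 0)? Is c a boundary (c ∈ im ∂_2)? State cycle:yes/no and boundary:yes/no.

n_0=10 n_1=33 n_2=17  [Z2]
∂1: piv[bi,bm,bs,bt,bu,il,in,io,mp] rk=9  ker:im,is,iu,lm,ln,lo,ls,lu,mn,mo,ms,no,np,ns,nu,op,os,ou,ps,pt,pu,st,su,tu
∂2: piv[bis,bms,ilm,iln,ilo,ilu,ino,iou,los,mns,mop,mps,nop,nou,npu] rk=15  ker:lno,opu
∂1c = 0
c vs im∂2: residual ≠ 0 ⇒ not boundary

cycle:yes boundary:no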